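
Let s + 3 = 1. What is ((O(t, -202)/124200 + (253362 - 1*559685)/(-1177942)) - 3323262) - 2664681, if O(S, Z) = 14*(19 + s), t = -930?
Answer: -219009599048734601/36575099100 ≈ -5.9879e+6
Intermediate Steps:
s = -2 (s = -3 + 1 = -2)
O(S, Z) = 238 (O(S, Z) = 14*(19 - 2) = 14*17 = 238)
((O(t, -202)/124200 + (253362 - 1*559685)/(-1177942)) - 3323262) - 2664681 = ((238/124200 + (253362 - 1*559685)/(-1177942)) - 3323262) - 2664681 = ((238*(1/124200) + (253362 - 559685)*(-1/1177942)) - 3323262) - 2664681 = ((119/62100 - 306323*(-1/1177942)) - 3323262) - 2664681 = ((119/62100 + 306323/1177942) - 3323262) - 2664681 = (9581416699/36575099100 - 3323262) - 2664681 = -121548627403847501/36575099100 - 2664681 = -219009599048734601/36575099100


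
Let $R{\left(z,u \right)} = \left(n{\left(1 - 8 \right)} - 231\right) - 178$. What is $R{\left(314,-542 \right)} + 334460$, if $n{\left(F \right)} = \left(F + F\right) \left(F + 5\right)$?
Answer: $334079$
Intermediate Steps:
$n{\left(F \right)} = 2 F \left(5 + F\right)$
$R{\left(z,u \right)} = -381$ ($R{\left(z,u \right)} = \left(2 \left(1 - 8\right) \left(5 + \left(1 - 8\right)\right) - 231\right) - 178 = \left(2 \left(-7\right) \left(5 - 7\right) - 231\right) - 178 = \left(2 \left(-7\right) \left(-2\right) - 231\right) - 178 = \left(28 - 231\right) - 178 = -203 - 178 = -381$)
$R{\left(314,-542 \right)} + 334460 = -381 + 334460 = 334079$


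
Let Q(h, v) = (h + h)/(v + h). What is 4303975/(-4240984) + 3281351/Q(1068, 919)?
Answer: 1728212183957213/566171364 ≈ 3.0525e+6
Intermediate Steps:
Q(h, v) = 2*h/(h + v) (Q(h, v) = (2*h)/(h + v) = 2*h/(h + v))
4303975/(-4240984) + 3281351/Q(1068, 919) = 4303975/(-4240984) + 3281351/((2*1068/(1068 + 919))) = 4303975*(-1/4240984) + 3281351/((2*1068/1987)) = -4303975/4240984 + 3281351/((2*1068*(1/1987))) = -4303975/4240984 + 3281351/(2136/1987) = -4303975/4240984 + 3281351*(1987/2136) = -4303975/4240984 + 6520044437/2136 = 1728212183957213/566171364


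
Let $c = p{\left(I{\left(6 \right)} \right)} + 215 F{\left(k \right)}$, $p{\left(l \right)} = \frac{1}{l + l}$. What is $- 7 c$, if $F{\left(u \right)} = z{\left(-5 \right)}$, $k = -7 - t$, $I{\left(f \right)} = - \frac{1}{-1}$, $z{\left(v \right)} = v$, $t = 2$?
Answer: $\frac{15043}{2} \approx 7521.5$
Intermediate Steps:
$I{\left(f \right)} = 1$ ($I{\left(f \right)} = \left(-1\right) \left(-1\right) = 1$)
$k = -9$ ($k = -7 - 2 = -9$)
$p{\left(l \right)} = \frac{1}{2 l}$
$F{\left(u \right)} = -5$
$c = - \frac{2149}{2}$ ($c = \frac{1}{2 \cdot 1} + 215 \left(-5\right) = \frac{1}{2} \cdot 1 - 1075 = \frac{1}{2} - 1075 = - \frac{2149}{2} \approx -1074.5$)
$- 7 c = \left(-7\right) \left(- \frac{2149}{2}\right) = \frac{15043}{2}$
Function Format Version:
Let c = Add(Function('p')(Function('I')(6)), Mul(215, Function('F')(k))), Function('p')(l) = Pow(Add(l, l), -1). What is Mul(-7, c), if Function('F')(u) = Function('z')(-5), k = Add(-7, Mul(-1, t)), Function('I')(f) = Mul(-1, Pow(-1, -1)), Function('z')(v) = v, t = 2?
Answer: Rational(15043, 2) ≈ 7521.5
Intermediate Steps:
Function('I')(f) = 1 (Function('I')(f) = Mul(-1, -1) = 1)
k = -9 (k = Add(-7, Mul(-1, 2)) = Add(-7, -2) = -9)
Function('p')(l) = Mul(Rational(1, 2), Pow(l, -1)) (Function('p')(l) = Pow(Mul(2, l), -1) = Mul(Rational(1, 2), Pow(l, -1)))
Function('F')(u) = -5
c = Rational(-2149, 2) (c = Add(Mul(Rational(1, 2), Pow(1, -1)), Mul(215, -5)) = Add(Mul(Rational(1, 2), 1), -1075) = Add(Rational(1, 2), -1075) = Rational(-2149, 2) ≈ -1074.5)
Mul(-7, c) = Mul(-7, Rational(-2149, 2)) = Rational(15043, 2)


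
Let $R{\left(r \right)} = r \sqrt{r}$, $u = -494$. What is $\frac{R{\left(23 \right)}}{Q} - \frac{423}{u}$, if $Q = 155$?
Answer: $\frac{423}{494} + \frac{23 \sqrt{23}}{155} \approx 1.5679$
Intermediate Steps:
$R{\left(r \right)} = r^{\frac{3}{2}}$
$\frac{R{\left(23 \right)}}{Q} - \frac{423}{u} = \frac{23^{\frac{3}{2}}}{155} - \frac{423}{-494} = 23 \sqrt{23} \cdot \frac{1}{155} - - \frac{423}{494} = \frac{23 \sqrt{23}}{155} + \frac{423}{494} = \frac{423}{494} + \frac{23 \sqrt{23}}{155}$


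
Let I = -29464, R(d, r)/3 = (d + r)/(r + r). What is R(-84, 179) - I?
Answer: 10548397/358 ≈ 29465.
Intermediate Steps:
R(d, r) = 3*(d + r)/(2*r) (R(d, r) = 3*((d + r)/(r + r)) = 3*((d + r)/((2*r))) = 3*((d + r)*(1/(2*r))) = 3*((d + r)/(2*r)) = 3*(d + r)/(2*r))
R(-84, 179) - I = (3/2)*(-84 + 179)/179 - 1*(-29464) = (3/2)*(1/179)*95 + 29464 = 285/358 + 29464 = 10548397/358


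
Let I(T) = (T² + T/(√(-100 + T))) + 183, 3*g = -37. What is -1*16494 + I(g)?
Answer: -145430/9 + 37*I*√1011/1011 ≈ -16159.0 + 1.1637*I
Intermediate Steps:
g = -37/3 (g = (⅓)*(-37) = -37/3 ≈ -12.333)
I(T) = 183 + T² + T/√(-100 + T) (I(T) = (T² + T/√(-100 + T)) + 183 = 183 + T² + T/√(-100 + T))
-1*16494 + I(g) = -1*16494 + (183 + (-37/3)² - 37/(3*√(-100 - 37/3))) = -16494 + (183 + 1369/9 - (-37)*I*√1011/1011) = -16494 + (183 + 1369/9 + 37*I*√1011/1011) = -16494 + (3016/9 + 37*I*√1011/1011) = -145430/9 + 37*I*√1011/1011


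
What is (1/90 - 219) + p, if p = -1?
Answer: -19799/90 ≈ -219.99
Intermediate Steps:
(1/90 - 219) + p = (1/90 - 219) - 1 = -19709/90 - 1 = -19799/90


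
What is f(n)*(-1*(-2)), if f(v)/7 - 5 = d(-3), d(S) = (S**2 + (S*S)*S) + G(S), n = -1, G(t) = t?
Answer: -224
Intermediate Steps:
d(S) = S + S**2 + S**3 (d(S) = (S**2 + (S*S)*S) + S = (S**2 + S**2*S) + S = (S**2 + S**3) + S = S + S**2 + S**3)
f(v) = -112 (f(v) = 35 + 7*(-3*(1 - 3 + (-3)**2)) = 35 + 7*(-3*(1 - 3 + 9)) = 35 + 7*(-3*7) = 35 + 7*(-21) = 35 - 147 = -112)
f(n)*(-1*(-2)) = -(-112)*(-2) = -112*2 = -224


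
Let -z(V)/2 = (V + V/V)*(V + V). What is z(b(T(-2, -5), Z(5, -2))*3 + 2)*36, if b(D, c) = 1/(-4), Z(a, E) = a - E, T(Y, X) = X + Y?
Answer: -405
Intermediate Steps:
b(D, c) = -¼
z(V) = -4*V*(1 + V) (z(V) = -2*(V + V/V)*(V + V) = -2*(V + 1)*2*V = -2*(1 + V)*2*V = -4*V*(1 + V))
z(b(T(-2, -5), Z(5, -2))*3 + 2)*36 = -4*(-¼*3 + 2)*(1 + (-¼*3 + 2))*36 = -4*(-¾ + 2)*(1 + (-¾ + 2))*36 = -4*5/4*(1 + 5/4)*36 = -4*5/4*9/4*36 = -45/4*36 = -405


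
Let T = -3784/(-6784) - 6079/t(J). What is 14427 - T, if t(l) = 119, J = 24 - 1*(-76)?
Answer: 1460956129/100912 ≈ 14478.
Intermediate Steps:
J = 100 (J = 24 + 76 = 100)
T = -5098705/100912 (T = -3784/(-6784) - 6079/119 = -3784*(-1/6784) - 6079*1/119 = 473/848 - 6079/119 = -5098705/100912 ≈ -50.526)
14427 - T = 14427 - 1*(-5098705/100912) = 14427 + 5098705/100912 = 1460956129/100912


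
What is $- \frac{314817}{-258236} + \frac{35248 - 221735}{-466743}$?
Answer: $\frac{195096287963}{120529845348} \approx 1.6187$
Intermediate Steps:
$- \frac{314817}{-258236} + \frac{35248 - 221735}{-466743} = \left(-314817\right) \left(- \frac{1}{258236}\right) + \left(35248 - 221735\right) \left(- \frac{1}{466743}\right) = \frac{314817}{258236} - - \frac{186487}{466743} = \frac{314817}{258236} + \frac{186487}{466743} = \frac{195096287963}{120529845348}$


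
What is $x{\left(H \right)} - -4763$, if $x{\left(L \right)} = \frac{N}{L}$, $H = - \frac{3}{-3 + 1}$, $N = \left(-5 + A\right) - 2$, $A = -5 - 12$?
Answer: $4747$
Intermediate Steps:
$A = -17$
$N = -24$ ($N = \left(-5 - 17\right) - 2 = -22 - 2 = -24$)
$H = \frac{3}{2}$ ($H = - \frac{3}{-2} = \left(-3\right) \left(- \frac{1}{2}\right) = \frac{3}{2} \approx 1.5$)
$x{\left(L \right)} = - \frac{24}{L}$
$x{\left(H \right)} - -4763 = - \frac{24}{\frac{3}{2}} - -4763 = \left(-24\right) \frac{2}{3} + 4763 = -16 + 4763 = 4747$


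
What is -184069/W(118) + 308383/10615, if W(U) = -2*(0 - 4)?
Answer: -1951425371/84920 ≈ -22980.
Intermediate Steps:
W(U) = 8 (W(U) = -2*(-4) = 8)
-184069/W(118) + 308383/10615 = -184069/8 + 308383/10615 = -1951425371/84920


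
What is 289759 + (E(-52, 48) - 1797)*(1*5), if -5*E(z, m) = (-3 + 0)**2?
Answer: 280765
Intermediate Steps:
E(z, m) = -9/5 (E(z, m) = -(-3 + 0)**2/5 = -1/5*(-3)**2 = -1/5*9 = -9/5)
289759 + (E(-52, 48) - 1797)*(1*5) = 289759 + (-9/5 - 1797)*(1*5) = 289759 - 8994/5*5 = 289759 - 8994 = 280765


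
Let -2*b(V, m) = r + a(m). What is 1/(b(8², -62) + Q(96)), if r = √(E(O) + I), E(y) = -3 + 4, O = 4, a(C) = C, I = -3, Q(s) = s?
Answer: 254/32259 + I*√2/32259 ≈ 0.0078738 + 4.3839e-5*I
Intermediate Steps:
E(y) = 1
r = I*√2 (r = √(1 - 3) = √(-2) = I*√2 ≈ 1.4142*I)
b(V, m) = -m/2 - I*√2/2 (b(V, m) = -(I*√2 + m)/2 = -(m + I*√2)/2 = -m/2 - I*√2/2)
1/(b(8², -62) + Q(96)) = 1/((-½*(-62) - I*√2/2) + 96) = 1/((31 - I*√2/2) + 96) = 1/(127 - I*√2/2)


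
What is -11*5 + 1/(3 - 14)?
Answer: -606/11 ≈ -55.091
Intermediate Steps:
-11*5 + 1/(3 - 14) = -55 + 1/(-11) = -55 - 1/11 = -606/11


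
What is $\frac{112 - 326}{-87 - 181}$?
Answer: $\frac{107}{134} \approx 0.79851$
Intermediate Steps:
$\frac{112 - 326}{-87 - 181} = - \frac{214}{-268} = \left(-214\right) \left(- \frac{1}{268}\right) = \frac{107}{134}$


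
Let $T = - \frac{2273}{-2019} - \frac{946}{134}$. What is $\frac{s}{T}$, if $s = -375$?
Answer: $\frac{50727375}{802696} \approx 63.196$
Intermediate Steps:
$T = - \frac{802696}{135273}$ ($T = \left(-2273\right) \left(- \frac{1}{2019}\right) - \frac{473}{67} = \frac{2273}{2019} - \frac{473}{67} = - \frac{802696}{135273} \approx -5.9339$)
$\frac{s}{T} = - \frac{375}{- \frac{802696}{135273}} = \left(-375\right) \left(- \frac{135273}{802696}\right) = \frac{50727375}{802696}$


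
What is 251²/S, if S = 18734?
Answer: 63001/18734 ≈ 3.3629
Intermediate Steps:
251²/S = 251²/18734 = 63001*(1/18734) = 63001/18734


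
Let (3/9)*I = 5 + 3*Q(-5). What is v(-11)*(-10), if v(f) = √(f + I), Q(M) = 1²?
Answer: -10*√13 ≈ -36.056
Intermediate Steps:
Q(M) = 1
I = 24 (I = 3*(5 + 3*1) = 3*(5 + 3) = 3*8 = 24)
v(f) = √(24 + f) (v(f) = √(f + 24) = √(24 + f))
v(-11)*(-10) = √(24 - 11)*(-10) = √13*(-10) = -10*√13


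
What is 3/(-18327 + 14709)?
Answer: -1/1206 ≈ -0.00082919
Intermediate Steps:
3/(-18327 + 14709) = 3/(-3618) = 3*(-1/3618) = -1/1206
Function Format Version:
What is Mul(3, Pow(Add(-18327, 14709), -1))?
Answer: Rational(-1, 1206) ≈ -0.00082919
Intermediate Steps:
Mul(3, Pow(Add(-18327, 14709), -1)) = Mul(3, Pow(-3618, -1)) = Mul(3, Rational(-1, 3618)) = Rational(-1, 1206)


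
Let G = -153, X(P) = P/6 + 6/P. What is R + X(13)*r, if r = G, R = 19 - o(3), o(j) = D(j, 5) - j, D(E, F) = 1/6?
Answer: -14831/39 ≈ -380.28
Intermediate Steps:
D(E, F) = ⅙
o(j) = ⅙ - j
X(P) = 6/P + P/6 (X(P) = P*(⅙) + 6/P = P/6 + 6/P = 6/P + P/6)
R = 131/6 (R = 19 - (⅙ - 1*3) = 19 - (⅙ - 3) = 19 - 1*(-17/6) = 19 + 17/6 = 131/6 ≈ 21.833)
r = -153
R + X(13)*r = 131/6 + (6/13 + (⅙)*13)*(-153) = 131/6 + (6*(1/13) + 13/6)*(-153) = 131/6 + (6/13 + 13/6)*(-153) = 131/6 + (205/78)*(-153) = 131/6 - 10455/26 = -14831/39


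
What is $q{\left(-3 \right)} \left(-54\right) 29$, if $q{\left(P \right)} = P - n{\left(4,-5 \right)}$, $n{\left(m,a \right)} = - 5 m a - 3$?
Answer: $156600$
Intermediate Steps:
$n{\left(m,a \right)} = -3 - 5 a m$ ($n{\left(m,a \right)} = - 5 a m - 3 = -3 - 5 a m$)
$q{\left(P \right)} = -97 + P$ ($q{\left(P \right)} = P - \left(-3 - \left(-25\right) 4\right) = P - \left(-3 + 100\right) = P - 97 = -97 + P$)
$q{\left(-3 \right)} \left(-54\right) 29 = \left(-97 - 3\right) \left(-54\right) 29 = \left(-100\right) \left(-54\right) 29 = 5400 \cdot 29 = 156600$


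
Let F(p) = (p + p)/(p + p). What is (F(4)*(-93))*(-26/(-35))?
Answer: -2418/35 ≈ -69.086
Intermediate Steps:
F(p) = 1 (F(p) = (2*p)/((2*p)) = (2*p)*(1/(2*p)) = 1)
(F(4)*(-93))*(-26/(-35)) = (1*(-93))*(-26/(-35)) = -(-2418)*(-1)/35 = -93*26/35 = -2418/35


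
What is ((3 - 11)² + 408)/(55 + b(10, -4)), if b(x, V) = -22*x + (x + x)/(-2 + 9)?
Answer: -3304/1135 ≈ -2.9110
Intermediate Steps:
b(x, V) = -152*x/7 (b(x, V) = -22*x + (2*x)/7 = -22*x + (2*x)*(⅐) = -22*x + 2*x/7 = -152*x/7)
((3 - 11)² + 408)/(55 + b(10, -4)) = ((3 - 11)² + 408)/(55 - 152/7*10) = ((-8)² + 408)/(55 - 1520/7) = (64 + 408)/(-1135/7) = 472*(-7/1135) = -3304/1135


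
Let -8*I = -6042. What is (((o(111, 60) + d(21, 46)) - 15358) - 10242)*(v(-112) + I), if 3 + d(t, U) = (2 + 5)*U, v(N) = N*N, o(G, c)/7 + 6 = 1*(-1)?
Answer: -673740005/2 ≈ -3.3687e+8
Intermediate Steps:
o(G, c) = -49 (o(G, c) = -42 + 7*(1*(-1)) = -42 + 7*(-1) = -42 - 7 = -49)
I = 3021/4 (I = -⅛*(-6042) = 3021/4 ≈ 755.25)
v(N) = N²
d(t, U) = -3 + 7*U (d(t, U) = -3 + (2 + 5)*U = -3 + 7*U)
(((o(111, 60) + d(21, 46)) - 15358) - 10242)*(v(-112) + I) = (((-49 + (-3 + 7*46)) - 15358) - 10242)*((-112)² + 3021/4) = (((-49 + (-3 + 322)) - 15358) - 10242)*(12544 + 3021/4) = (((-49 + 319) - 15358) - 10242)*(53197/4) = ((270 - 15358) - 10242)*(53197/4) = (-15088 - 10242)*(53197/4) = -25330*53197/4 = -673740005/2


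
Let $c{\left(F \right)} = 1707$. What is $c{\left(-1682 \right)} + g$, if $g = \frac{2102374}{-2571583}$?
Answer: $\frac{4387589807}{2571583} \approx 1706.2$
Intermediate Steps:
$g = - \frac{2102374}{2571583}$ ($g = 2102374 \left(- \frac{1}{2571583}\right) = - \frac{2102374}{2571583} \approx -0.81754$)
$c{\left(-1682 \right)} + g = 1707 - \frac{2102374}{2571583} = \frac{4387589807}{2571583}$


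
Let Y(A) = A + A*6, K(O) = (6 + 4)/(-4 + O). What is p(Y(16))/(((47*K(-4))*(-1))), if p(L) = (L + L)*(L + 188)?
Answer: 53760/47 ≈ 1143.8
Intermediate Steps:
K(O) = 10/(-4 + O)
Y(A) = 7*A (Y(A) = A + 6*A = 7*A)
p(L) = 2*L*(188 + L) (p(L) = (2*L)*(188 + L) = 2*L*(188 + L))
p(Y(16))/(((47*K(-4))*(-1))) = (2*(7*16)*(188 + 7*16))/(((47*(10/(-4 - 4)))*(-1))) = (2*112*(188 + 112))/(((47*(10/(-8)))*(-1))) = (2*112*300)/(((47*(10*(-⅛)))*(-1))) = 67200/(((47*(-5/4))*(-1))) = 67200/((-235/4*(-1))) = 67200/(235/4) = 67200*(4/235) = 53760/47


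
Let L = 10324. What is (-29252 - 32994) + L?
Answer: -51922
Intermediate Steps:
(-29252 - 32994) + L = (-29252 - 32994) + 10324 = -62246 + 10324 = -51922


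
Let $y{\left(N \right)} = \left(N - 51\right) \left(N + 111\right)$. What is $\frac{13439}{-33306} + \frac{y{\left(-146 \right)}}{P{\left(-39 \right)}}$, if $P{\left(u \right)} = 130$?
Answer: $\frac{876530}{16653} \approx 52.635$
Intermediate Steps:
$y{\left(N \right)} = \left(-51 + N\right) \left(111 + N\right)$
$\frac{13439}{-33306} + \frac{y{\left(-146 \right)}}{P{\left(-39 \right)}} = \frac{13439}{-33306} + \frac{-5661 + \left(-146\right)^{2} + 60 \left(-146\right)}{130} = 13439 \left(- \frac{1}{33306}\right) + \left(-5661 + 21316 - 8760\right) \frac{1}{130} = - \frac{13439}{33306} + 6895 \cdot \frac{1}{130} = - \frac{13439}{33306} + \frac{1379}{26} = \frac{876530}{16653}$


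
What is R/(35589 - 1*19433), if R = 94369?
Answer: 94369/16156 ≈ 5.8411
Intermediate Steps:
R/(35589 - 1*19433) = 94369/(35589 - 1*19433) = 94369/(35589 - 19433) = 94369/16156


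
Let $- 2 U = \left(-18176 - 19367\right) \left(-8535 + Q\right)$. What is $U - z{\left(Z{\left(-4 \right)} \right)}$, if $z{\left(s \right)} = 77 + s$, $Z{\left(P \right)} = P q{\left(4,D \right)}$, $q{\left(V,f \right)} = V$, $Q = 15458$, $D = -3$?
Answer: $\frac{259910067}{2} \approx 1.2996 \cdot 10^{8}$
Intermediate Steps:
$Z{\left(P \right)} = 4 P$ ($Z{\left(P \right)} = P 4 = 4 P$)
$U = \frac{259910189}{2}$ ($U = - \frac{\left(-18176 - 19367\right) \left(-8535 + 15458\right)}{2} = - \frac{\left(-37543\right) 6923}{2} = \left(- \frac{1}{2}\right) \left(-259910189\right) = \frac{259910189}{2} \approx 1.2996 \cdot 10^{8}$)
$U - z{\left(Z{\left(-4 \right)} \right)} = \frac{259910189}{2} - \left(77 + 4 \left(-4\right)\right) = \frac{259910189}{2} - \left(77 - 16\right) = \frac{259910189}{2} - 61 = \frac{259910067}{2}$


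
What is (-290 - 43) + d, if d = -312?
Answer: -645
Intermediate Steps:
(-290 - 43) + d = (-290 - 43) - 312 = -333 - 312 = -645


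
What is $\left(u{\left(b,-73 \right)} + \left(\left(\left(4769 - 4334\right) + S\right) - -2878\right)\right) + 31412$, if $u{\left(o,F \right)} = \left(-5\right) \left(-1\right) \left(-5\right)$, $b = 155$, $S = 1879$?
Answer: $36579$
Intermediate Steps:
$u{\left(o,F \right)} = -25$ ($u{\left(o,F \right)} = 5 \left(-5\right) = -25$)
$\left(u{\left(b,-73 \right)} + \left(\left(\left(4769 - 4334\right) + S\right) - -2878\right)\right) + 31412 = \left(-25 + \left(\left(\left(4769 - 4334\right) + 1879\right) - -2878\right)\right) + 31412 = \left(-25 + \left(\left(435 + 1879\right) + 2878\right)\right) + 31412 = \left(-25 + \left(2314 + 2878\right)\right) + 31412 = \left(-25 + 5192\right) + 31412 = 5167 + 31412 = 36579$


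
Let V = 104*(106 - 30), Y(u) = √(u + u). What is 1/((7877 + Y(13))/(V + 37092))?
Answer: 354433492/62047103 - 44996*√26/62047103 ≈ 5.7086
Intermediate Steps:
Y(u) = √2*√u (Y(u) = √(2*u) = √2*√u)
V = 7904 (V = 104*76 = 7904)
1/((7877 + Y(13))/(V + 37092)) = 1/((7877 + √2*√13)/(7904 + 37092)) = 1/((7877 + √26)/44996) = 1/((7877 + √26)*(1/44996)) = 1/(7877/44996 + √26/44996)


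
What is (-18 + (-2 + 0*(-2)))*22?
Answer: -440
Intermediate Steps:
(-18 + (-2 + 0*(-2)))*22 = (-18 + (-2 + 0))*22 = (-18 - 2)*22 = -20*22 = -440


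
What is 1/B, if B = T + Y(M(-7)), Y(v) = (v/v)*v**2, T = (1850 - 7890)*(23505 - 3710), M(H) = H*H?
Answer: -1/119559399 ≈ -8.3640e-9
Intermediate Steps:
M(H) = H**2
T = -119561800 (T = -6040*19795 = -119561800)
Y(v) = v**2 (Y(v) = 1*v**2 = v**2)
B = -119559399 (B = -119561800 + ((-7)**2)**2 = -119561800 + 49**2 = -119561800 + 2401 = -119559399)
1/B = 1/(-119559399) = -1/119559399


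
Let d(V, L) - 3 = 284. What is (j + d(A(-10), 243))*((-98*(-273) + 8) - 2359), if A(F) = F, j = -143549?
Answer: -3496022586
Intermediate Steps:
d(V, L) = 287 (d(V, L) = 3 + 284 = 287)
(j + d(A(-10), 243))*((-98*(-273) + 8) - 2359) = (-143549 + 287)*((-98*(-273) + 8) - 2359) = -143262*((26754 + 8) - 2359) = -143262*(26762 - 2359) = -143262*24403 = -3496022586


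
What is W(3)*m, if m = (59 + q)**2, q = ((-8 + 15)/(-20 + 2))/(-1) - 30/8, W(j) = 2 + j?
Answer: 20060045/1296 ≈ 15478.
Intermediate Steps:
q = -121/36 (q = (7/(-18))*(-1) - 30*1/8 = (7*(-1/18))*(-1) - 15/4 = -7/18*(-1) - 15/4 = 7/18 - 15/4 = -121/36 ≈ -3.3611)
m = 4012009/1296 (m = (59 - 121/36)**2 = (2003/36)**2 = 4012009/1296 ≈ 3095.7)
W(3)*m = (2 + 3)*(4012009/1296) = 5*(4012009/1296) = 20060045/1296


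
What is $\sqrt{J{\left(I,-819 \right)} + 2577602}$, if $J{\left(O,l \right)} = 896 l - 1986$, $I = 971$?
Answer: $8 \sqrt{28778} \approx 1357.1$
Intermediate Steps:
$J{\left(O,l \right)} = -1986 + 896 l$
$\sqrt{J{\left(I,-819 \right)} + 2577602} = \sqrt{\left(-1986 + 896 \left(-819\right)\right) + 2577602} = \sqrt{\left(-1986 - 733824\right) + 2577602} = \sqrt{-735810 + 2577602} = \sqrt{1841792} = 8 \sqrt{28778}$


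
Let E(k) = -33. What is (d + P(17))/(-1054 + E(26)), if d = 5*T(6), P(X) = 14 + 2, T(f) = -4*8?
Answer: 144/1087 ≈ 0.13247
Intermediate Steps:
T(f) = -32
P(X) = 16
d = -160 (d = 5*(-32) = -160)
(d + P(17))/(-1054 + E(26)) = (-160 + 16)/(-1054 - 33) = -144/(-1087) = -144*(-1/1087) = 144/1087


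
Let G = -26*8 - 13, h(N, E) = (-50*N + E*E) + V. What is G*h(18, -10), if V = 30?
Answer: 170170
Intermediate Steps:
h(N, E) = 30 + E² - 50*N (h(N, E) = (-50*N + E*E) + 30 = (-50*N + E²) + 30 = (E² - 50*N) + 30 = 30 + E² - 50*N)
G = -221 (G = -208 - 13 = -221)
G*h(18, -10) = -221*(30 + (-10)² - 50*18) = -221*(30 + 100 - 900) = -221*(-770) = 170170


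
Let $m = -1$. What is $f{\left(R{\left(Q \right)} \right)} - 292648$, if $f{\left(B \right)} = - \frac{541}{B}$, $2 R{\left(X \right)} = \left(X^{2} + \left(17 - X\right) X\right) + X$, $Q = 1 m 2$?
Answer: $- \frac{5267123}{18} \approx -2.9262 \cdot 10^{5}$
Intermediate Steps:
$Q = -2$ ($Q = 1 \left(-1\right) 2 = \left(-1\right) 2 = -2$)
$R{\left(X \right)} = \frac{X}{2} + \frac{X^{2}}{2} + \frac{X \left(17 - X\right)}{2}$ ($R{\left(X \right)} = \frac{\left(X^{2} + \left(17 - X\right) X\right) + X}{2} = \frac{\left(X^{2} + X \left(17 - X\right)\right) + X}{2} = \frac{X + X^{2} + X \left(17 - X\right)}{2} = \frac{X}{2} + \frac{X^{2}}{2} + \frac{X \left(17 - X\right)}{2}$)
$f{\left(R{\left(Q \right)} \right)} - 292648 = - \frac{541}{9 \left(-2\right)} - 292648 = - \frac{541}{-18} - 292648 = \left(-541\right) \left(- \frac{1}{18}\right) - 292648 = \frac{541}{18} - 292648 = - \frac{5267123}{18}$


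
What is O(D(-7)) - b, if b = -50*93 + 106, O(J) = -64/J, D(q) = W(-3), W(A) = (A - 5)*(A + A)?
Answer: 13628/3 ≈ 4542.7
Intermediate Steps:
W(A) = 2*A*(-5 + A) (W(A) = (-5 + A)*(2*A) = 2*A*(-5 + A))
D(q) = 48 (D(q) = 2*(-3)*(-5 - 3) = 2*(-3)*(-8) = 48)
b = -4544 (b = -4650 + 106 = -4544)
O(D(-7)) - b = -64/48 - 1*(-4544) = -64*1/48 + 4544 = -4/3 + 4544 = 13628/3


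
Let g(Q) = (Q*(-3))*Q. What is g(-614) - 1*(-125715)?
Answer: -1005273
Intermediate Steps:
g(Q) = -3*Q² (g(Q) = (-3*Q)*Q = -3*Q²)
g(-614) - 1*(-125715) = -3*(-614)² - 1*(-125715) = -3*376996 + 125715 = -1130988 + 125715 = -1005273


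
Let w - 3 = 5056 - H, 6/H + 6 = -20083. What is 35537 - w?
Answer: 612272536/20089 ≈ 30478.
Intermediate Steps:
H = -6/20089 (H = 6/(-6 - 20083) = 6/(-20089) = 6*(-1/20089) = -6/20089 ≈ -0.00029867)
w = 101630257/20089 (w = 3 + (5056 - 1*(-6/20089)) = 3 + (5056 + 6/20089) = 3 + 101569990/20089 = 101630257/20089 ≈ 5059.0)
35537 - w = 35537 - 1*101630257/20089 = 35537 - 101630257/20089 = 612272536/20089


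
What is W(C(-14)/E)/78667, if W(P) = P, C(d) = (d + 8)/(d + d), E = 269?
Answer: 3/296259922 ≈ 1.0126e-8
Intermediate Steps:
C(d) = (8 + d)/(2*d) (C(d) = (8 + d)/((2*d)) = (8 + d)*(1/(2*d)) = (8 + d)/(2*d))
W(C(-14)/E)/78667 = (((1/2)*(8 - 14)/(-14))/269)/78667 = (((1/2)*(-1/14)*(-6))*(1/269))*(1/78667) = ((3/14)*(1/269))*(1/78667) = (3/3766)*(1/78667) = 3/296259922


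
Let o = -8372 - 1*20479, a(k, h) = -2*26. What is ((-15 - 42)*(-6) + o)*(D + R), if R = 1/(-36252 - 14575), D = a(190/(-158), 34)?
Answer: 75349429545/50827 ≈ 1.4825e+6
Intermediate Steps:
a(k, h) = -52
D = -52
o = -28851 (o = -8372 - 20479 = -28851)
R = -1/50827 (R = 1/(-50827) = -1/50827 ≈ -1.9675e-5)
((-15 - 42)*(-6) + o)*(D + R) = ((-15 - 42)*(-6) - 28851)*(-52 - 1/50827) = (-57*(-6) - 28851)*(-2643005/50827) = (342 - 28851)*(-2643005/50827) = -28509*(-2643005/50827) = 75349429545/50827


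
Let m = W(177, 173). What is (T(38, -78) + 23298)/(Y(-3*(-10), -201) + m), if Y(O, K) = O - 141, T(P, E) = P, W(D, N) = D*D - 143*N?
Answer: 23336/6479 ≈ 3.6018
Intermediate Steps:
W(D, N) = D² - 143*N
m = 6590 (m = 177² - 143*173 = 31329 - 24739 = 6590)
Y(O, K) = -141 + O
(T(38, -78) + 23298)/(Y(-3*(-10), -201) + m) = (38 + 23298)/((-141 - 3*(-10)) + 6590) = 23336/((-141 + 30) + 6590) = 23336/(-111 + 6590) = 23336/6479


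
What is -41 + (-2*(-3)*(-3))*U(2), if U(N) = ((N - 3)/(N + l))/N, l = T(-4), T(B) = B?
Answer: -91/2 ≈ -45.500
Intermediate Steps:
l = -4
U(N) = (-3 + N)/(N*(-4 + N)) (U(N) = ((N - 3)/(N - 4))/N = ((-3 + N)/(-4 + N))/N = (-3 + N)/(N*(-4 + N)))
-41 + (-2*(-3)*(-3))*U(2) = -41 + (-2*(-3)*(-3))*((-3 + 2)/(2*(-4 + 2))) = -41 + (6*(-3))*((1/2)*(-1)/(-2)) = -41 - 9*(-1)*(-1)/2 = -41 - 18*1/4 = -41 - 9/2 = -91/2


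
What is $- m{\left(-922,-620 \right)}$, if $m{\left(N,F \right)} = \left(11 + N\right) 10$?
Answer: $9110$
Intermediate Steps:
$m{\left(N,F \right)} = 110 + 10 N$
$- m{\left(-922,-620 \right)} = - (110 + 10 \left(-922\right)) = - (110 - 9220) = \left(-1\right) \left(-9110\right) = 9110$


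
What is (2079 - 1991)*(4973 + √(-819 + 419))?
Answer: 437624 + 1760*I ≈ 4.3762e+5 + 1760.0*I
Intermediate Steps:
(2079 - 1991)*(4973 + √(-819 + 419)) = 88*(4973 + √(-400)) = 88*(4973 + 20*I) = 437624 + 1760*I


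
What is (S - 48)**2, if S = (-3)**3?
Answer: 5625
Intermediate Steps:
S = -27
(S - 48)**2 = (-27 - 48)**2 = (-75)**2 = 5625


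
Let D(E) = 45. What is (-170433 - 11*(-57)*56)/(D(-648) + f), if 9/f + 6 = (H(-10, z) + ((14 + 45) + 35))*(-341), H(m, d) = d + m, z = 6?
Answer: -461534824/153479 ≈ -3007.2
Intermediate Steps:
f = -3/10232 (f = 9/(-6 + ((6 - 10) + ((14 + 45) + 35))*(-341)) = 9/(-6 + (-4 + (59 + 35))*(-341)) = 9/(-6 + (-4 + 94)*(-341)) = 9/(-6 + 90*(-341)) = 9/(-6 - 30690) = 9/(-30696) = 9*(-1/30696) = -3/10232 ≈ -0.00029320)
(-170433 - 11*(-57)*56)/(D(-648) + f) = (-170433 - 11*(-57)*56)/(45 - 3/10232) = (-170433 + 627*56)/(460437/10232) = (-170433 + 35112)*(10232/460437) = -135321*10232/460437 = -461534824/153479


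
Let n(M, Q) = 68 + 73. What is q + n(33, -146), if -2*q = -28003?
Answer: 28285/2 ≈ 14143.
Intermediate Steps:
n(M, Q) = 141
q = 28003/2 (q = -½*(-28003) = 28003/2 ≈ 14002.)
q + n(33, -146) = 28003/2 + 141 = 28285/2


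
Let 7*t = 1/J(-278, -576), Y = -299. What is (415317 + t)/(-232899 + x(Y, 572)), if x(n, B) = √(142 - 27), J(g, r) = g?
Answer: -188230574378019/105554823191356 - 808206881*√115/105554823191356 ≈ -1.7833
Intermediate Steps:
t = -1/1946 (t = (⅐)/(-278) = (⅐)*(-1/278) = -1/1946 ≈ -0.00051387)
x(n, B) = √115
(415317 + t)/(-232899 + x(Y, 572)) = (415317 - 1/1946)/(-232899 + √115) = 808206881/(1946*(-232899 + √115))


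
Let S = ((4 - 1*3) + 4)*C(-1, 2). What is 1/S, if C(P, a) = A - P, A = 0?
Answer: ⅕ ≈ 0.20000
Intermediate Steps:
C(P, a) = -P (C(P, a) = 0 - P = -P)
S = 5 (S = ((4 - 1*3) + 4)*(-1*(-1)) = ((4 - 3) + 4)*1 = (1 + 4)*1 = 5*1 = 5)
1/S = 1/5 = ⅕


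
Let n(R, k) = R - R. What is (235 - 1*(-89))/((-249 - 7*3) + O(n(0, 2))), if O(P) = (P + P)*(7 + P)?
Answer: -6/5 ≈ -1.2000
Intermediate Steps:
n(R, k) = 0
O(P) = 2*P*(7 + P) (O(P) = (2*P)*(7 + P) = 2*P*(7 + P))
(235 - 1*(-89))/((-249 - 7*3) + O(n(0, 2))) = (235 - 1*(-89))/((-249 - 7*3) + 2*0*(7 + 0)) = (235 + 89)/((-249 - 21) + 2*0*7) = 324/(-270 + 0) = 324/(-270) = 324*(-1/270) = -6/5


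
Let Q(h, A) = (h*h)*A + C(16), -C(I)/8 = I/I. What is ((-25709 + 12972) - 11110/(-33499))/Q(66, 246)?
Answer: -426665653/35896456432 ≈ -0.011886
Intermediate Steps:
C(I) = -8 (C(I) = -8*I/I = -8*1 = -8)
Q(h, A) = -8 + A*h**2 (Q(h, A) = (h*h)*A - 8 = h**2*A - 8 = A*h**2 - 8 = -8 + A*h**2)
((-25709 + 12972) - 11110/(-33499))/Q(66, 246) = ((-25709 + 12972) - 11110/(-33499))/(-8 + 246*66**2) = (-12737 - 11110*(-1/33499))/(-8 + 246*4356) = (-12737 + 11110/33499)/(-8 + 1071576) = -426665653/33499/1071568 = -426665653/33499*1/1071568 = -426665653/35896456432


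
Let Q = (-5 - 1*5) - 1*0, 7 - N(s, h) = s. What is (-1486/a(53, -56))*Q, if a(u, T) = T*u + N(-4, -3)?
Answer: -14860/2957 ≈ -5.0254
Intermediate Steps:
N(s, h) = 7 - s
a(u, T) = 11 + T*u (a(u, T) = T*u + (7 - 1*(-4)) = T*u + (7 + 4) = T*u + 11 = 11 + T*u)
Q = -10 (Q = (-5 - 5) + 0 = -10 + 0 = -10)
(-1486/a(53, -56))*Q = -1486/(11 - 56*53)*(-10) = -1486/(11 - 2968)*(-10) = -1486/(-2957)*(-10) = -1486*(-1/2957)*(-10) = (1486/2957)*(-10) = -14860/2957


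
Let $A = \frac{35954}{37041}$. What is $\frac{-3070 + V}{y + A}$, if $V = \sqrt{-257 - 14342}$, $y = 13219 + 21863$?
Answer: $- \frac{56857935}{649754158} + \frac{37041 i \sqrt{14599}}{1299508316} \approx -0.087507 + 0.003444 i$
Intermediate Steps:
$A = \frac{35954}{37041}$ ($A = 35954 \cdot \frac{1}{37041} = \frac{35954}{37041} \approx 0.97065$)
$y = 35082$
$V = i \sqrt{14599}$ ($V = \sqrt{-14599} = i \sqrt{14599} \approx 120.83 i$)
$\frac{-3070 + V}{y + A} = \frac{-3070 + i \sqrt{14599}}{35082 + \frac{35954}{37041}} = \frac{-3070 + i \sqrt{14599}}{\frac{1299508316}{37041}} = \left(-3070 + i \sqrt{14599}\right) \frac{37041}{1299508316} = - \frac{56857935}{649754158} + \frac{37041 i \sqrt{14599}}{1299508316}$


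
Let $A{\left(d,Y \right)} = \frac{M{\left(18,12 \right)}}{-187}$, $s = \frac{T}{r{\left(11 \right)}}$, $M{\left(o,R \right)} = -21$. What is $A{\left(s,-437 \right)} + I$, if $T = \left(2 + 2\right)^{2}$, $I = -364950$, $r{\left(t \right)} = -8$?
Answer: $- \frac{68245629}{187} \approx -3.6495 \cdot 10^{5}$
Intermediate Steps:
$T = 16$ ($T = 4^{2} = 16$)
$s = -2$ ($s = \frac{16}{-8} = 16 \left(- \frac{1}{8}\right) = -2$)
$A{\left(d,Y \right)} = \frac{21}{187}$ ($A{\left(d,Y \right)} = - \frac{21}{-187} = \left(-21\right) \left(- \frac{1}{187}\right) = \frac{21}{187}$)
$A{\left(s,-437 \right)} + I = \frac{21}{187} - 364950 = - \frac{68245629}{187}$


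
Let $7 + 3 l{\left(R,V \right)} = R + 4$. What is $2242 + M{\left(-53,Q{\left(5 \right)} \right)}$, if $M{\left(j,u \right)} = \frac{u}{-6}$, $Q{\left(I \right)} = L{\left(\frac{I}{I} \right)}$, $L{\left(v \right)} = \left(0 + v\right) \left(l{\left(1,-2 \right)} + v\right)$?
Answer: $\frac{40355}{18} \approx 2241.9$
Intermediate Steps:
$l{\left(R,V \right)} = -1 + \frac{R}{3}$ ($l{\left(R,V \right)} = - \frac{7}{3} + \frac{R + 4}{3} = - \frac{7}{3} + \frac{4 + R}{3} = - \frac{7}{3} + \left(\frac{4}{3} + \frac{R}{3}\right) = -1 + \frac{R}{3}$)
$L{\left(v \right)} = v \left(- \frac{2}{3} + v\right)$ ($L{\left(v \right)} = \left(0 + v\right) \left(\left(-1 + \frac{1}{3} \cdot 1\right) + v\right) = v \left(\left(-1 + \frac{1}{3}\right) + v\right) = v \left(- \frac{2}{3} + v\right)$)
$Q{\left(I \right)} = \frac{1}{3}$ ($Q{\left(I \right)} = \frac{\frac{I}{I} \left(-2 + 3 \frac{I}{I}\right)}{3} = \frac{1}{3} \cdot 1 \left(-2 + 3 \cdot 1\right) = \frac{1}{3} \cdot 1 \left(-2 + 3\right) = \frac{1}{3} \cdot 1 \cdot 1 = \frac{1}{3}$)
$M{\left(j,u \right)} = - \frac{u}{6}$ ($M{\left(j,u \right)} = u \left(- \frac{1}{6}\right) = - \frac{u}{6}$)
$2242 + M{\left(-53,Q{\left(5 \right)} \right)} = 2242 - \frac{1}{18} = \frac{40355}{18}$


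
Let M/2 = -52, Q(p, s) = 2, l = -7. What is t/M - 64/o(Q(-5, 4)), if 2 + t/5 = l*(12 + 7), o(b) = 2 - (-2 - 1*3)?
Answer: -1931/728 ≈ -2.6525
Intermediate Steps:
M = -104 (M = 2*(-52) = -104)
o(b) = 7 (o(b) = 2 - (-2 - 3) = 2 - 1*(-5) = 2 + 5 = 7)
t = -675 (t = -10 + 5*(-7*(12 + 7)) = -10 + 5*(-7*19) = -10 + 5*(-133) = -10 - 665 = -675)
t/M - 64/o(Q(-5, 4)) = -675/(-104) - 64/7 = -675*(-1/104) - 64*⅐ = 675/104 - 64/7 = -1931/728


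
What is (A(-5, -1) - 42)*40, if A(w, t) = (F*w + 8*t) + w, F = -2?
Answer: -1800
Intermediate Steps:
A(w, t) = -w + 8*t (A(w, t) = (-2*w + 8*t) + w = -w + 8*t)
(A(-5, -1) - 42)*40 = ((-1*(-5) + 8*(-1)) - 42)*40 = ((5 - 8) - 42)*40 = (-3 - 42)*40 = -45*40 = -1800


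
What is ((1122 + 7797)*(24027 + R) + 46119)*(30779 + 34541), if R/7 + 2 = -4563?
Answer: -4615753733160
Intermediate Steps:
R = -31955 (R = -14 + 7*(-4563) = -14 - 31941 = -31955)
((1122 + 7797)*(24027 + R) + 46119)*(30779 + 34541) = ((1122 + 7797)*(24027 - 31955) + 46119)*(30779 + 34541) = (8919*(-7928) + 46119)*65320 = (-70709832 + 46119)*65320 = -70663713*65320 = -4615753733160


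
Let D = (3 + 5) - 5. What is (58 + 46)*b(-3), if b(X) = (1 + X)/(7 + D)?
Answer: -104/5 ≈ -20.800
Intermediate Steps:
D = 3 (D = 8 - 5 = 3)
b(X) = ⅒ + X/10 (b(X) = (1 + X)/(7 + 3) = (1 + X)/10 = (1 + X)*(⅒) = ⅒ + X/10)
(58 + 46)*b(-3) = (58 + 46)*(⅒ + (⅒)*(-3)) = 104*(⅒ - 3/10) = 104*(-⅕) = -104/5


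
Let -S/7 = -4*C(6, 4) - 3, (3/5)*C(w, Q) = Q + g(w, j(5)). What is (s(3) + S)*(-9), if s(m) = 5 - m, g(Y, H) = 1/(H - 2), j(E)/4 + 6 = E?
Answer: -1817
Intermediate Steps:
j(E) = -24 + 4*E
g(Y, H) = 1/(-2 + H)
C(w, Q) = -5/18 + 5*Q/3 (C(w, Q) = 5*(Q + 1/(-2 + (-24 + 4*5)))/3 = 5*(Q + 1/(-2 + (-24 + 20)))/3 = 5*(Q + 1/(-2 - 4))/3 = 5*(Q + 1/(-6))/3 = 5*(Q - ⅙)/3 = 5*(-⅙ + Q)/3 = -5/18 + 5*Q/3)
S = 1799/9 (S = -7*(-4*(-5/18 + (5/3)*4) - 3) = -7*(-4*(-5/18 + 20/3) - 3) = -7*(-4*115/18 - 3) = -7*(-230/9 - 3) = -7*(-257/9) = 1799/9 ≈ 199.89)
(s(3) + S)*(-9) = ((5 - 1*3) + 1799/9)*(-9) = ((5 - 3) + 1799/9)*(-9) = (2 + 1799/9)*(-9) = (1817/9)*(-9) = -1817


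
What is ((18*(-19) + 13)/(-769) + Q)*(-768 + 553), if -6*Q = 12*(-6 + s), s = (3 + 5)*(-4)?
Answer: -12636195/769 ≈ -16432.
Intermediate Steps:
s = -32 (s = 8*(-4) = -32)
Q = 76 (Q = -2*(-6 - 32) = -2*(-38) = -⅙*(-456) = 76)
((18*(-19) + 13)/(-769) + Q)*(-768 + 553) = ((18*(-19) + 13)/(-769) + 76)*(-768 + 553) = ((-342 + 13)*(-1/769) + 76)*(-215) = (-329*(-1/769) + 76)*(-215) = (329/769 + 76)*(-215) = (58773/769)*(-215) = -12636195/769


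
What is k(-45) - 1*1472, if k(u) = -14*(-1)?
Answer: -1458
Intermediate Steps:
k(u) = 14
k(-45) - 1*1472 = 14 - 1*1472 = 14 - 1472 = -1458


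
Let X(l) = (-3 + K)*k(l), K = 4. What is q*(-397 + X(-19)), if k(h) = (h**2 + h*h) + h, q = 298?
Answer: 91188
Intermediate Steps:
k(h) = h + 2*h**2 (k(h) = (h**2 + h**2) + h = 2*h**2 + h = h + 2*h**2)
X(l) = l*(1 + 2*l) (X(l) = (-3 + 4)*(l*(1 + 2*l)) = 1*(l*(1 + 2*l)) = l*(1 + 2*l))
q*(-397 + X(-19)) = 298*(-397 - 19*(1 + 2*(-19))) = 298*(-397 - 19*(1 - 38)) = 298*(-397 - 19*(-37)) = 298*(-397 + 703) = 298*306 = 91188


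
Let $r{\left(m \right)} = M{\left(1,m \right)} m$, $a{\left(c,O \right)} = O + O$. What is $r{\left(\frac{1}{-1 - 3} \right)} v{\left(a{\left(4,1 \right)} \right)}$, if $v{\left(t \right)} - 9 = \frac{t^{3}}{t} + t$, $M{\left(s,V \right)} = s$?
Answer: $- \frac{15}{4} \approx -3.75$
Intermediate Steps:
$a{\left(c,O \right)} = 2 O$
$r{\left(m \right)} = m$ ($r{\left(m \right)} = 1 m = m$)
$v{\left(t \right)} = 9 + t + t^{2}$ ($v{\left(t \right)} = 9 + \left(\frac{t^{3}}{t} + t\right) = 9 + \left(t^{2} + t\right) = 9 + \left(t + t^{2}\right) = 9 + t + t^{2}$)
$r{\left(\frac{1}{-1 - 3} \right)} v{\left(a{\left(4,1 \right)} \right)} = \frac{9 + 2 \cdot 1 + \left(2 \cdot 1\right)^{2}}{-1 - 3} = \frac{9 + 2 + 2^{2}}{-4} = - \frac{9 + 2 + 4}{4} = \left(- \frac{1}{4}\right) 15 = - \frac{15}{4}$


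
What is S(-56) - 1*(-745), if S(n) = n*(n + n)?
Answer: 7017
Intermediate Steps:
S(n) = 2*n² (S(n) = n*(2*n) = 2*n²)
S(-56) - 1*(-745) = 2*(-56)² - 1*(-745) = 2*3136 + 745 = 6272 + 745 = 7017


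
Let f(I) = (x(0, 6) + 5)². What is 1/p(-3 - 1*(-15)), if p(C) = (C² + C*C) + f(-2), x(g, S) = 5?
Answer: 1/388 ≈ 0.0025773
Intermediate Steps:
f(I) = 100 (f(I) = (5 + 5)² = 10² = 100)
p(C) = 100 + 2*C² (p(C) = (C² + C*C) + 100 = (C² + C²) + 100 = 2*C² + 100 = 100 + 2*C²)
1/p(-3 - 1*(-15)) = 1/(100 + 2*(-3 - 1*(-15))²) = 1/(100 + 2*(-3 + 15)²) = 1/(100 + 2*12²) = 1/(100 + 2*144) = 1/(100 + 288) = 1/388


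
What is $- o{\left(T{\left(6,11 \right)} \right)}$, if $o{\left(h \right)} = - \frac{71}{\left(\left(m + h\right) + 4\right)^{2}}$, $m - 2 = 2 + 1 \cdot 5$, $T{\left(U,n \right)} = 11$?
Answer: $\frac{71}{576} \approx 0.12326$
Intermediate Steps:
$m = 9$ ($m = 2 + \left(2 + 1 \cdot 5\right) = 2 + \left(2 + 5\right) = 2 + 7 = 9$)
$o{\left(h \right)} = - \frac{71}{\left(13 + h\right)^{2}}$ ($o{\left(h \right)} = - \frac{71}{\left(\left(9 + h\right) + 4\right)^{2}} = - \frac{71}{\left(13 + h\right)^{2}}$)
$- o{\left(T{\left(6,11 \right)} \right)} = - \frac{-71}{\left(13 + 11\right)^{2}} = - \frac{-71}{576} = \left(-1\right) \left(- \frac{71}{576}\right) = \frac{71}{576}$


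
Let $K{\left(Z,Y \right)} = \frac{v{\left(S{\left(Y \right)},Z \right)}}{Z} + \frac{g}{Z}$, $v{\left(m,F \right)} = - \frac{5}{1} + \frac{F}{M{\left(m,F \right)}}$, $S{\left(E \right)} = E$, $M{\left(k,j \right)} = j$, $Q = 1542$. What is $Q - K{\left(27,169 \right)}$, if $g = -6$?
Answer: $\frac{41644}{27} \approx 1542.4$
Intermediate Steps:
$v{\left(m,F \right)} = -4$ ($v{\left(m,F \right)} = - \frac{5}{1} + \frac{F}{F} = \left(-5\right) 1 + 1 = -5 + 1 = -4$)
$K{\left(Z,Y \right)} = - \frac{10}{Z}$ ($K{\left(Z,Y \right)} = - \frac{4}{Z} - \frac{6}{Z} = - \frac{10}{Z}$)
$Q - K{\left(27,169 \right)} = 1542 - - \frac{10}{27} = 1542 + \frac{10}{27} = \frac{41644}{27}$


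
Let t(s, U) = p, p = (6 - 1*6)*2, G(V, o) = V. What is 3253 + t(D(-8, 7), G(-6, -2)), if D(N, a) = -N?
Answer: 3253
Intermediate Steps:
p = 0 (p = (6 - 6)*2 = 0*2 = 0)
t(s, U) = 0
3253 + t(D(-8, 7), G(-6, -2)) = 3253 + 0 = 3253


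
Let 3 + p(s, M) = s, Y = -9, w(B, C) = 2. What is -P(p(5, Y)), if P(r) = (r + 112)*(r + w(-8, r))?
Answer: -456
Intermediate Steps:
p(s, M) = -3 + s
P(r) = (2 + r)*(112 + r) (P(r) = (r + 112)*(r + 2) = (112 + r)*(2 + r) = (2 + r)*(112 + r))
-P(p(5, Y)) = -(224 + (-3 + 5)² + 114*(-3 + 5)) = -(224 + 2² + 114*2) = -(224 + 4 + 228) = -1*456 = -456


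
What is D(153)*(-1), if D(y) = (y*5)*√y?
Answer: -2295*√17 ≈ -9462.5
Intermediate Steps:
D(y) = 5*y^(3/2) (D(y) = (5*y)*√y = 5*y^(3/2))
D(153)*(-1) = (5*153^(3/2))*(-1) = (5*(459*√17))*(-1) = (2295*√17)*(-1) = -2295*√17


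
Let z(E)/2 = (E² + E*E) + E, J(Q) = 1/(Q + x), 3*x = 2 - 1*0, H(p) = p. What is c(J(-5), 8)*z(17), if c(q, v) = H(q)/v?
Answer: -1785/52 ≈ -34.327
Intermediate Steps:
x = ⅔ (x = (2 - 1*0)/3 = (2 + 0)/3 = (⅓)*2 = ⅔ ≈ 0.66667)
J(Q) = 1/(⅔ + Q) (J(Q) = 1/(Q + ⅔) = 1/(⅔ + Q))
c(q, v) = q/v
z(E) = 2*E + 4*E² (z(E) = 2*((E² + E*E) + E) = 2*((E² + E²) + E) = 2*(2*E² + E) = 2*(E + 2*E²) = 2*E + 4*E²)
c(J(-5), 8)*z(17) = ((3/(2 + 3*(-5)))/8)*(2*17*(1 + 2*17)) = ((3/(2 - 15))*(⅛))*(2*17*(1 + 34)) = ((3/(-13))*(⅛))*(2*17*35) = ((3*(-1/13))*(⅛))*1190 = -3/13*⅛*1190 = -3/104*1190 = -1785/52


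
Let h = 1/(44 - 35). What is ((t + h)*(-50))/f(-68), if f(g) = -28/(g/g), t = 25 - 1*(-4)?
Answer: 3275/63 ≈ 51.984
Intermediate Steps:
t = 29 (t = 25 + 4 = 29)
h = ⅑ (h = 1/9 = ⅑ ≈ 0.11111)
f(g) = -28 (f(g) = -28/1 = -28*1 = -28)
((t + h)*(-50))/f(-68) = ((29 + ⅑)*(-50))/(-28) = ((262/9)*(-50))*(-1/28) = -13100/9*(-1/28) = 3275/63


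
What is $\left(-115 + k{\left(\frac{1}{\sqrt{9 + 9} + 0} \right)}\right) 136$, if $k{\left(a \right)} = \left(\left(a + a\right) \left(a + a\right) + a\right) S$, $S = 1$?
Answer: $- \frac{140488}{9} + \frac{68 \sqrt{2}}{3} \approx -15578.0$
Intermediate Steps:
$k{\left(a \right)} = a + 4 a^{2}$ ($k{\left(a \right)} = \left(\left(a + a\right) \left(a + a\right) + a\right) 1 = \left(2 a 2 a + a\right) 1 = \left(4 a^{2} + a\right) 1 = \left(a + 4 a^{2}\right) 1 = a + 4 a^{2}$)
$\left(-115 + k{\left(\frac{1}{\sqrt{9 + 9} + 0} \right)}\right) 136 = \left(-115 + \frac{1 + \frac{4}{\sqrt{9 + 9} + 0}}{\sqrt{9 + 9} + 0}\right) 136 = \left(-115 + \frac{1 + \frac{4}{\sqrt{18} + 0}}{\sqrt{18} + 0}\right) 136 = \left(-115 + \frac{1 + \frac{4}{3 \sqrt{2} + 0}}{3 \sqrt{2} + 0}\right) 136 = \left(-115 + \frac{1 + \frac{4}{3 \sqrt{2}}}{3 \sqrt{2}}\right) 136 = \left(-115 + \frac{\sqrt{2}}{6} \left(1 + 4 \frac{\sqrt{2}}{6}\right)\right) 136 = \left(-115 + \frac{\sqrt{2}}{6} \left(1 + \frac{2 \sqrt{2}}{3}\right)\right) 136 = \left(-115 + \frac{\sqrt{2} \left(1 + \frac{2 \sqrt{2}}{3}\right)}{6}\right) 136 = -15640 + \frac{68 \sqrt{2} \left(1 + \frac{2 \sqrt{2}}{3}\right)}{3}$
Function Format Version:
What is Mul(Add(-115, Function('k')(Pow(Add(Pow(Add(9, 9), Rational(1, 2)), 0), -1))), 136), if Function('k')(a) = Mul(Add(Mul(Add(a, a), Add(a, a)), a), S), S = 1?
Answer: Add(Rational(-140488, 9), Mul(Rational(68, 3), Pow(2, Rational(1, 2)))) ≈ -15578.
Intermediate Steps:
Function('k')(a) = Add(a, Mul(4, Pow(a, 2))) (Function('k')(a) = Mul(Add(Mul(Add(a, a), Add(a, a)), a), 1) = Mul(Add(Mul(Mul(2, a), Mul(2, a)), a), 1) = Mul(Add(Mul(4, Pow(a, 2)), a), 1) = Mul(Add(a, Mul(4, Pow(a, 2))), 1) = Add(a, Mul(4, Pow(a, 2))))
Mul(Add(-115, Function('k')(Pow(Add(Pow(Add(9, 9), Rational(1, 2)), 0), -1))), 136) = Mul(Add(-115, Mul(Pow(Add(Pow(Add(9, 9), Rational(1, 2)), 0), -1), Add(1, Mul(4, Pow(Add(Pow(Add(9, 9), Rational(1, 2)), 0), -1))))), 136) = Mul(Add(-115, Mul(Pow(Add(Pow(18, Rational(1, 2)), 0), -1), Add(1, Mul(4, Pow(Add(Pow(18, Rational(1, 2)), 0), -1))))), 136) = Mul(Add(-115, Mul(Pow(Add(Mul(3, Pow(2, Rational(1, 2))), 0), -1), Add(1, Mul(4, Pow(Add(Mul(3, Pow(2, Rational(1, 2))), 0), -1))))), 136) = Mul(Add(-115, Mul(Pow(Mul(3, Pow(2, Rational(1, 2))), -1), Add(1, Mul(4, Pow(Mul(3, Pow(2, Rational(1, 2))), -1))))), 136) = Mul(Add(-115, Mul(Mul(Rational(1, 6), Pow(2, Rational(1, 2))), Add(1, Mul(4, Mul(Rational(1, 6), Pow(2, Rational(1, 2))))))), 136) = Mul(Add(-115, Mul(Mul(Rational(1, 6), Pow(2, Rational(1, 2))), Add(1, Mul(Rational(2, 3), Pow(2, Rational(1, 2)))))), 136) = Mul(Add(-115, Mul(Rational(1, 6), Pow(2, Rational(1, 2)), Add(1, Mul(Rational(2, 3), Pow(2, Rational(1, 2)))))), 136) = Add(-15640, Mul(Rational(68, 3), Pow(2, Rational(1, 2)), Add(1, Mul(Rational(2, 3), Pow(2, Rational(1, 2))))))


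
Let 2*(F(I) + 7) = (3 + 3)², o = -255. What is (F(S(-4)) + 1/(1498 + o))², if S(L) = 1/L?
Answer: 186978276/1545049 ≈ 121.02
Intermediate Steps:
F(I) = 11 (F(I) = -7 + (3 + 3)²/2 = -7 + (½)*6² = -7 + (½)*36 = -7 + 18 = 11)
(F(S(-4)) + 1/(1498 + o))² = (11 + 1/(1498 - 255))² = (11 + 1/1243)² = (13674/1243)² = 186978276/1545049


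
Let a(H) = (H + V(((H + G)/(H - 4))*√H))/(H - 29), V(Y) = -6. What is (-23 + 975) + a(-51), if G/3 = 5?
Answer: 76217/80 ≈ 952.71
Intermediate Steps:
G = 15 (G = 3*5 = 15)
a(H) = (-6 + H)/(-29 + H) (a(H) = (H - 6)/(H - 29) = (-6 + H)/(-29 + H))
(-23 + 975) + a(-51) = (-23 + 975) + (-6 - 51)/(-29 - 51) = 952 - 57/(-80) = 952 - 1/80*(-57) = 952 + 57/80 = 76217/80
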